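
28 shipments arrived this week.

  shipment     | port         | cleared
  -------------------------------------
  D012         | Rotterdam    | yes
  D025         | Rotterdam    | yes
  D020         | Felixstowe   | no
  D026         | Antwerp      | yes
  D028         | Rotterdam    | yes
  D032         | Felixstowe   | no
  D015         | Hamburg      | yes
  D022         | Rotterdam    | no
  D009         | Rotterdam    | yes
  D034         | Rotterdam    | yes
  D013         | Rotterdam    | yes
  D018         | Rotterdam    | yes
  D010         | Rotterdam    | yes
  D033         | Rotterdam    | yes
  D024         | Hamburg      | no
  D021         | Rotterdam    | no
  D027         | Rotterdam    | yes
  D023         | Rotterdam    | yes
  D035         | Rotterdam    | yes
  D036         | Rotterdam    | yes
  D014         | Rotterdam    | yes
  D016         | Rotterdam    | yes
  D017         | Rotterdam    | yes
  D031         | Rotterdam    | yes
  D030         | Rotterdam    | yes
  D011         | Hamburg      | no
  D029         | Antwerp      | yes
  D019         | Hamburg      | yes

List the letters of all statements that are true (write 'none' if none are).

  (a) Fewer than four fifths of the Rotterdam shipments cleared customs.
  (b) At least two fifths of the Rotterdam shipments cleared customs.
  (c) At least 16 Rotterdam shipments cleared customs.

(b), (c)

|A| = 20, |A ∩ B| = 18, |A ∖ B| = 2.
(a) |A ∩ B| / |A| < 4/5: fails.
(b) |A ∩ B| / |A| ≥ 2/5: holds.
(c) |A ∩ B| ≥ 16: holds.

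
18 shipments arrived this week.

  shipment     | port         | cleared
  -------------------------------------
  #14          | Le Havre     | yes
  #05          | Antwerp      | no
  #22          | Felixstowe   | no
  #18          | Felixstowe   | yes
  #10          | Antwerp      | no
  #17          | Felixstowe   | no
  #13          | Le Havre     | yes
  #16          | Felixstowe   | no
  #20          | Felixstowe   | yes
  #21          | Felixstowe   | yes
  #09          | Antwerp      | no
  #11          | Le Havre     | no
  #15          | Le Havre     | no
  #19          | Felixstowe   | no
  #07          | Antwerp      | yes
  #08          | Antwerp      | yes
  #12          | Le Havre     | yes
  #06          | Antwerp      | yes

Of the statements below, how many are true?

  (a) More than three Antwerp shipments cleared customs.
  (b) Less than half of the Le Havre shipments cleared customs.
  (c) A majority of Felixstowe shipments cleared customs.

(a) Antwerp: |A| = 6, |A ∩ B| = 3; needs |A ∩ B| > 3 — false.
(b) Le Havre: |A| = 5, |A ∩ B| = 3; needs |A ∩ B| < |A ∖ B| — false.
(c) Felixstowe: |A| = 7, |A ∩ B| = 3; needs |A ∩ B| > |A ∖ B| — false.

0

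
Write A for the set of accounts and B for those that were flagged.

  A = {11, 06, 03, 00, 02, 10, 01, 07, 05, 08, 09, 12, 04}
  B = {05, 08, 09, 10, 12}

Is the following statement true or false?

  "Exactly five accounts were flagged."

True

The determiner here denotes the relation: |A ∩ B| = 5.
A (the restrictor) = {11, 06, 03, 00, 02, 10, 01, 07, 05, 08, 09, 12, 04}, |A| = 13.
A ∩ B = {10, 05, 08, 09, 12}, so |A ∩ B| = 5.
|A ∩ B| = 5, so the statement is true.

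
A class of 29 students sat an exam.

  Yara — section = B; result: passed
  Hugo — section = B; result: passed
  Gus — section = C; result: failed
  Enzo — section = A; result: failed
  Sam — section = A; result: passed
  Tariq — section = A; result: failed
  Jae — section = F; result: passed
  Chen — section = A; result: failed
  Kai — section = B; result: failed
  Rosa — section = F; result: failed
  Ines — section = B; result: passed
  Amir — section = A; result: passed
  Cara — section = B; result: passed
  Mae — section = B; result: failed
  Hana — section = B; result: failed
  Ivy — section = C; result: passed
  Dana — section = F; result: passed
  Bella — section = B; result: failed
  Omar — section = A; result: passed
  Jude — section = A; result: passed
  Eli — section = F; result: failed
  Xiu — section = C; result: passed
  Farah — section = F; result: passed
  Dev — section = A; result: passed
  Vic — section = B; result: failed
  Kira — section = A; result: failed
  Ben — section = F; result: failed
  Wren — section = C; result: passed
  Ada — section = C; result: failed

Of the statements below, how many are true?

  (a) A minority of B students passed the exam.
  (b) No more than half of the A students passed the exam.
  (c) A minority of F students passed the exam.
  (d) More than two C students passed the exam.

2

(a) B: |A| = 9, |A ∩ B| = 4; needs |A ∩ B| < |A ∖ B| — true.
(b) A: |A| = 9, |A ∩ B| = 5; needs |A ∩ B| ≤ |A ∖ B| — false.
(c) F: |A| = 6, |A ∩ B| = 3; needs |A ∩ B| < |A ∖ B| — false.
(d) C: |A| = 5, |A ∩ B| = 3; needs |A ∩ B| > 2 — true.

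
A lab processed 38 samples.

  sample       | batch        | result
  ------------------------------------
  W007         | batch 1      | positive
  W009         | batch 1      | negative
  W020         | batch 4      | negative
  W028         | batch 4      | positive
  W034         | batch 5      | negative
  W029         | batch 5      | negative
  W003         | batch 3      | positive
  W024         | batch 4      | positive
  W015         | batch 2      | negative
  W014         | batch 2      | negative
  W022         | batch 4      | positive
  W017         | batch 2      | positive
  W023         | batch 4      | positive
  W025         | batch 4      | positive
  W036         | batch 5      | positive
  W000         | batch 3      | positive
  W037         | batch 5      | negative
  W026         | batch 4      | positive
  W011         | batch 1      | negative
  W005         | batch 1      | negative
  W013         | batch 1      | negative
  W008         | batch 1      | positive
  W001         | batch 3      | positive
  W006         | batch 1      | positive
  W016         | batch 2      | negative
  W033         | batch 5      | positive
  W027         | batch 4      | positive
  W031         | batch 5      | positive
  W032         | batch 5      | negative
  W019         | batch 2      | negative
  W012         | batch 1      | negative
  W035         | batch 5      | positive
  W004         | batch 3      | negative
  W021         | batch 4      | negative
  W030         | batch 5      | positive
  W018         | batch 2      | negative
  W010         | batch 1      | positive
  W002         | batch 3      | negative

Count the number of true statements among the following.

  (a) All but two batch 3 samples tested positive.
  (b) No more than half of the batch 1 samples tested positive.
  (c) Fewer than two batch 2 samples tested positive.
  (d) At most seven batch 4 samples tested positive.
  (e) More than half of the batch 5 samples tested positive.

(a) batch 3: |A| = 5, |A ∩ B| = 3; needs |A ∖ B| = 2 — true.
(b) batch 1: |A| = 9, |A ∩ B| = 4; needs |A ∩ B| ≤ |A ∖ B| — true.
(c) batch 2: |A| = 6, |A ∩ B| = 1; needs |A ∩ B| < 2 — true.
(d) batch 4: |A| = 9, |A ∩ B| = 7; needs |A ∩ B| ≤ 7 — true.
(e) batch 5: |A| = 9, |A ∩ B| = 5; needs |A ∩ B| > |A ∖ B| — true.

5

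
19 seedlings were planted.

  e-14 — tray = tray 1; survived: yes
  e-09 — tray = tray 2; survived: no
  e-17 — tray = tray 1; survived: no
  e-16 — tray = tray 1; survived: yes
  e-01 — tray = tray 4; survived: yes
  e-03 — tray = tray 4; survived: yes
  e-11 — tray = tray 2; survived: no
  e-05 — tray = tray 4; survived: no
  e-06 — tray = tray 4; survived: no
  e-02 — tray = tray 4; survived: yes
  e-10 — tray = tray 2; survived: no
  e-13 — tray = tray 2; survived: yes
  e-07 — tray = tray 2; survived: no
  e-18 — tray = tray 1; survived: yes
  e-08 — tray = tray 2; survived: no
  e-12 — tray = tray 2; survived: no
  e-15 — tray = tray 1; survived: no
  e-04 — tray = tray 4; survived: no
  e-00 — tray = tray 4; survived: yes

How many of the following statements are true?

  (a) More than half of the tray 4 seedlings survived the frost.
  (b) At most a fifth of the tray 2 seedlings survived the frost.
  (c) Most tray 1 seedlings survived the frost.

(a) tray 4: |A| = 7, |A ∩ B| = 4; needs |A ∩ B| > |A ∖ B| — true.
(b) tray 2: |A| = 7, |A ∩ B| = 1; needs |A ∩ B| / |A| ≤ 1/5 — true.
(c) tray 1: |A| = 5, |A ∩ B| = 3; needs |A ∩ B| > |A ∖ B| — true.

3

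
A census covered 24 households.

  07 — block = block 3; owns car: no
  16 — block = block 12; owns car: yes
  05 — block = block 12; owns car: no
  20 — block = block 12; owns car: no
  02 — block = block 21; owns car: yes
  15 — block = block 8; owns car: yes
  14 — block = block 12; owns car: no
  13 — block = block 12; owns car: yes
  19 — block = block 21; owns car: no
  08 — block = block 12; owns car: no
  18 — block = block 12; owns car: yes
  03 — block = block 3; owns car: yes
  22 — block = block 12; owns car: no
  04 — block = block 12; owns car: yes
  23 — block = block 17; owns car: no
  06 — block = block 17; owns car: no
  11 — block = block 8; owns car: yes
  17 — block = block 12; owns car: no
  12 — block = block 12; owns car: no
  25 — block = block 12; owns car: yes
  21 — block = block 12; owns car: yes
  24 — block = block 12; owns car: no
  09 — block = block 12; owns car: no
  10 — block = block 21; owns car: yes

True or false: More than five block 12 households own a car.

True

Truth condition: |A ∩ B| > 5.
|A| = 15, |A ∩ B| = 6, |A ∖ B| = 9.
|A ∩ B| = 6, so the statement is true.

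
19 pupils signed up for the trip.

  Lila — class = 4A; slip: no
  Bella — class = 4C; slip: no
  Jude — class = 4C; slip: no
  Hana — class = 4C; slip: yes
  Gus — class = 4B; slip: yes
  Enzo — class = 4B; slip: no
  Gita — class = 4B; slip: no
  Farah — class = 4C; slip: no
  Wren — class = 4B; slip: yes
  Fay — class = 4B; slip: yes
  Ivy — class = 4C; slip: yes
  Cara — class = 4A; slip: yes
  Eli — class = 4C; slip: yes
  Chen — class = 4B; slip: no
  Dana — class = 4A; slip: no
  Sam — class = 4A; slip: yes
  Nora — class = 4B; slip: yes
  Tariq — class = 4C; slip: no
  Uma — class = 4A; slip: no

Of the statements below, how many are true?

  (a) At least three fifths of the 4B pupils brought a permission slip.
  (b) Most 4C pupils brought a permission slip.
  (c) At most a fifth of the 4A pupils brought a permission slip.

(a) 4B: |A| = 7, |A ∩ B| = 4; needs |A ∩ B| / |A| ≥ 3/5 — false.
(b) 4C: |A| = 7, |A ∩ B| = 3; needs |A ∩ B| > |A ∖ B| — false.
(c) 4A: |A| = 5, |A ∩ B| = 2; needs |A ∩ B| / |A| ≤ 1/5 — false.

0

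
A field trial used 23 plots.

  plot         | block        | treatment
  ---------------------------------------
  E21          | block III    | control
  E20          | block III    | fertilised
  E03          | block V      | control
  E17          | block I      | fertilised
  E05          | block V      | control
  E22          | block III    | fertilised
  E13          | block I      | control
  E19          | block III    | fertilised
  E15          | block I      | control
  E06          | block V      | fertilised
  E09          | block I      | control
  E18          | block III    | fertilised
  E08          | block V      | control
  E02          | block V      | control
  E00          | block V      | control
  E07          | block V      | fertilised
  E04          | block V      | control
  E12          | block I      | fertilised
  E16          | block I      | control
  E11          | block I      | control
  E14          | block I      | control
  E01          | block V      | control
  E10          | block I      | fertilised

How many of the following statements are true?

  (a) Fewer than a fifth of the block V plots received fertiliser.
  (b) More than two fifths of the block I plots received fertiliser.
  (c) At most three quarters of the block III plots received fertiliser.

(a) block V: |A| = 9, |A ∩ B| = 2; needs |A ∩ B| / |A| < 1/5 — false.
(b) block I: |A| = 9, |A ∩ B| = 3; needs |A ∩ B| / |A| > 2/5 — false.
(c) block III: |A| = 5, |A ∩ B| = 4; needs |A ∩ B| / |A| ≤ 3/4 — false.

0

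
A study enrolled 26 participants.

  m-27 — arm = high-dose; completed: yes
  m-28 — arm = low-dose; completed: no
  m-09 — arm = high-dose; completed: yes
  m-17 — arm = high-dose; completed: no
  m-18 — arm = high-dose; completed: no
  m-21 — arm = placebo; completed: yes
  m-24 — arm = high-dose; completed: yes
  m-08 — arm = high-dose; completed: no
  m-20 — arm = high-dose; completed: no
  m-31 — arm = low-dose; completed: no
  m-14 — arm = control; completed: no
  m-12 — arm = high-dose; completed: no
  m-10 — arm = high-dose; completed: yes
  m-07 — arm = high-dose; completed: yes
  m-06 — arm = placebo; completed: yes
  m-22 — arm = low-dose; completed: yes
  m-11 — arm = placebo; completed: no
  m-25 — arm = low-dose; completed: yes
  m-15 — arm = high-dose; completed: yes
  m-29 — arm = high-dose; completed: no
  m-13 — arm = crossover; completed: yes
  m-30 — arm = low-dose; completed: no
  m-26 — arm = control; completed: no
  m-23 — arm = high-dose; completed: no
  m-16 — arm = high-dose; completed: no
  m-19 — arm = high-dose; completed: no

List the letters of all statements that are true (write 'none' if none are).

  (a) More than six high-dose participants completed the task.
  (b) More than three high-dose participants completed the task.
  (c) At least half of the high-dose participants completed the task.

|A| = 15, |A ∩ B| = 6, |A ∖ B| = 9.
(a) |A ∩ B| > 6: fails.
(b) |A ∩ B| > 3: holds.
(c) |A ∩ B| ≥ |A ∖ B|: fails.

(b)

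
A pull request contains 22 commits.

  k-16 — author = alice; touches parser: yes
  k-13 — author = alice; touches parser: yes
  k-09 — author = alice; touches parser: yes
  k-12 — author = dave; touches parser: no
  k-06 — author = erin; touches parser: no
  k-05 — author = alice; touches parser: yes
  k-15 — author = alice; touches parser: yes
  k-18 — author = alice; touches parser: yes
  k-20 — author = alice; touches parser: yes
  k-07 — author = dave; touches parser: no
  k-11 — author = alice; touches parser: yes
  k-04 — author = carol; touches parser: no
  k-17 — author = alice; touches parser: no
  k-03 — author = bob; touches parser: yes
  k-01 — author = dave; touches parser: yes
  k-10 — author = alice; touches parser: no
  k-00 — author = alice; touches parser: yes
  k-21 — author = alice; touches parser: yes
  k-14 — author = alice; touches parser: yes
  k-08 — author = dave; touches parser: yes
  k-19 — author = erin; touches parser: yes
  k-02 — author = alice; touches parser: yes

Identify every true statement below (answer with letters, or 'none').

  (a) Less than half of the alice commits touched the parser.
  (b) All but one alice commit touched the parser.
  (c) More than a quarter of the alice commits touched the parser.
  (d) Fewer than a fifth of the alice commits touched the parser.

(c)

|A| = 14, |A ∩ B| = 12, |A ∖ B| = 2.
(a) |A ∩ B| < |A ∖ B|: fails.
(b) |A ∖ B| = 1: fails.
(c) |A ∩ B| / |A| > 1/4: holds.
(d) |A ∩ B| / |A| < 1/5: fails.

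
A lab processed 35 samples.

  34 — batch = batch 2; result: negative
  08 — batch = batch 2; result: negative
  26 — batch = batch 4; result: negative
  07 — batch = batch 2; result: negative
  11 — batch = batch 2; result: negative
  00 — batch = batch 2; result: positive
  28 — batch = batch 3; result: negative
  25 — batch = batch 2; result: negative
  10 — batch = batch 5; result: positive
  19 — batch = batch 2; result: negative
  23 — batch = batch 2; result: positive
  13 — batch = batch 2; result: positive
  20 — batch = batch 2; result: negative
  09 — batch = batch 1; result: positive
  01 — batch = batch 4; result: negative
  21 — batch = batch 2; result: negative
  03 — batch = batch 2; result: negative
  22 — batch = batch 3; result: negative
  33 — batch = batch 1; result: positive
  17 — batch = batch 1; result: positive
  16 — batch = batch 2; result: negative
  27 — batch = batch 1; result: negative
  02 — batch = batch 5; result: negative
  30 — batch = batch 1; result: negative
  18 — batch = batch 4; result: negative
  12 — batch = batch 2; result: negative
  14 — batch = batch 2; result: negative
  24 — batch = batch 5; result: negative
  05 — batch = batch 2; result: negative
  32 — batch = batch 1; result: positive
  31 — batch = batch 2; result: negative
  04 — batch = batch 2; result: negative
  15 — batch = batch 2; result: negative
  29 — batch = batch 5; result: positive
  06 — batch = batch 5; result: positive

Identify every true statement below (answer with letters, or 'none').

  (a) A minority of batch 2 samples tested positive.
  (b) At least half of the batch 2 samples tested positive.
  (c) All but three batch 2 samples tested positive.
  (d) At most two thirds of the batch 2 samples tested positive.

|A| = 19, |A ∩ B| = 3, |A ∖ B| = 16.
(a) |A ∩ B| < |A ∖ B|: holds.
(b) |A ∩ B| ≥ |A ∖ B|: fails.
(c) |A ∖ B| = 3: fails.
(d) |A ∩ B| / |A| ≤ 2/3: holds.

(a), (d)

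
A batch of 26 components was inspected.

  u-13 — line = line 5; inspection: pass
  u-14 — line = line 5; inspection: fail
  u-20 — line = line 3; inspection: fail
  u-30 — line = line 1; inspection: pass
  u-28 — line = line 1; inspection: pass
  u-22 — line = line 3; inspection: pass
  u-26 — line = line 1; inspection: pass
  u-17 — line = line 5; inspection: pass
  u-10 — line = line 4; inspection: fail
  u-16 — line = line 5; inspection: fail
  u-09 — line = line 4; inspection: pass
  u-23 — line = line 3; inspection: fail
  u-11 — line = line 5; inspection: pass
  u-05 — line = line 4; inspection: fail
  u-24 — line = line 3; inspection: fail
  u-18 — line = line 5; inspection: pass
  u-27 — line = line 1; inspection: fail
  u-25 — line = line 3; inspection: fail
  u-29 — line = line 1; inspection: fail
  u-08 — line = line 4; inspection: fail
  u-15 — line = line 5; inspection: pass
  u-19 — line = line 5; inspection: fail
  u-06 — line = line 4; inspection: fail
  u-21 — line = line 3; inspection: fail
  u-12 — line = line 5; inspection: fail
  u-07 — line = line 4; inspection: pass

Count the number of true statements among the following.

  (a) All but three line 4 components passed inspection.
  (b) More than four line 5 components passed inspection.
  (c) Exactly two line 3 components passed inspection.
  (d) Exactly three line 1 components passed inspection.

2

(a) line 4: |A| = 6, |A ∩ B| = 2; needs |A ∖ B| = 3 — false.
(b) line 5: |A| = 9, |A ∩ B| = 5; needs |A ∩ B| > 4 — true.
(c) line 3: |A| = 6, |A ∩ B| = 1; needs |A ∩ B| = 2 — false.
(d) line 1: |A| = 5, |A ∩ B| = 3; needs |A ∩ B| = 3 — true.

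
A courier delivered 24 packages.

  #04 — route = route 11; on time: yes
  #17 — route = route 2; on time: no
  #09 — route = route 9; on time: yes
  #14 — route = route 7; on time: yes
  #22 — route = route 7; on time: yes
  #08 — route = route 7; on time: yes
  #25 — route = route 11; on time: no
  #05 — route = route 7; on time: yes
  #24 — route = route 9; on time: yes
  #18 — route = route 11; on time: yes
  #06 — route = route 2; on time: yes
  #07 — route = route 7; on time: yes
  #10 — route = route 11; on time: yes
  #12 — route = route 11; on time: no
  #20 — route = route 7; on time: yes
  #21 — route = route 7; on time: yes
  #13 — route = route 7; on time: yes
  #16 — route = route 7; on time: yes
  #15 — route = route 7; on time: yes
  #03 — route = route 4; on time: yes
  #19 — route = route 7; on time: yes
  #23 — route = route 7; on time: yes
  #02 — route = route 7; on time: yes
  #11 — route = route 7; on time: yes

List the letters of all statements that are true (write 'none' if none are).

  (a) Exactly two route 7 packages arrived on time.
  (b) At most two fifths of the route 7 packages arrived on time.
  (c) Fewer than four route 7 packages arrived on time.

|A| = 14, |A ∩ B| = 14, |A ∖ B| = 0.
(a) |A ∩ B| = 2: fails.
(b) |A ∩ B| / |A| ≤ 2/5: fails.
(c) |A ∩ B| < 4: fails.

none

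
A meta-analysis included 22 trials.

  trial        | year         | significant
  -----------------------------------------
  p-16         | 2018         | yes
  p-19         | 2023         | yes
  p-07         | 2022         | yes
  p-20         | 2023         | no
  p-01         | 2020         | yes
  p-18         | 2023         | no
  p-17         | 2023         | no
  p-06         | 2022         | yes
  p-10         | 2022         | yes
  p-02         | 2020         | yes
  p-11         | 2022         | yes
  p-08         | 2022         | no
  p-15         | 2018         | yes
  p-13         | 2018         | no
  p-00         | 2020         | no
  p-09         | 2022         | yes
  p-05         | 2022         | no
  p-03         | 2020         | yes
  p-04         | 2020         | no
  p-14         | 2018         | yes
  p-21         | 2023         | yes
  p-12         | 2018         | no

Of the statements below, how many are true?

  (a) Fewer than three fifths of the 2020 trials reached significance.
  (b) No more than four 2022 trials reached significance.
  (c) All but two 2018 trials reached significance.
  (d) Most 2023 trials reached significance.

(a) 2020: |A| = 5, |A ∩ B| = 3; needs |A ∩ B| / |A| < 3/5 — false.
(b) 2022: |A| = 7, |A ∩ B| = 5; needs |A ∩ B| ≤ 4 — false.
(c) 2018: |A| = 5, |A ∩ B| = 3; needs |A ∖ B| = 2 — true.
(d) 2023: |A| = 5, |A ∩ B| = 2; needs |A ∩ B| > |A ∖ B| — false.

1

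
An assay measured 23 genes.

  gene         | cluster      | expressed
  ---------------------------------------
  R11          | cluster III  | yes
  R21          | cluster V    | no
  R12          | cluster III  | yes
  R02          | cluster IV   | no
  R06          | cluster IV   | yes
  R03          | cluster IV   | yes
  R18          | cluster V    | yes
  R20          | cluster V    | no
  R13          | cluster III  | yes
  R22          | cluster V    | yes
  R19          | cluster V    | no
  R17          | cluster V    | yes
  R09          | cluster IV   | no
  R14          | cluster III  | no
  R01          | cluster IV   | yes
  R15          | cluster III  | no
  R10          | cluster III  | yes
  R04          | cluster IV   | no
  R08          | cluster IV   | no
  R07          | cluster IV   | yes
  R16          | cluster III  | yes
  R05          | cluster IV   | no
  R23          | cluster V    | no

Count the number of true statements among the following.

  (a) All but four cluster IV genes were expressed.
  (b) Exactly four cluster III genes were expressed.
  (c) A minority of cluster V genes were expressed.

1

(a) cluster IV: |A| = 9, |A ∩ B| = 4; needs |A ∖ B| = 4 — false.
(b) cluster III: |A| = 7, |A ∩ B| = 5; needs |A ∩ B| = 4 — false.
(c) cluster V: |A| = 7, |A ∩ B| = 3; needs |A ∩ B| < |A ∖ B| — true.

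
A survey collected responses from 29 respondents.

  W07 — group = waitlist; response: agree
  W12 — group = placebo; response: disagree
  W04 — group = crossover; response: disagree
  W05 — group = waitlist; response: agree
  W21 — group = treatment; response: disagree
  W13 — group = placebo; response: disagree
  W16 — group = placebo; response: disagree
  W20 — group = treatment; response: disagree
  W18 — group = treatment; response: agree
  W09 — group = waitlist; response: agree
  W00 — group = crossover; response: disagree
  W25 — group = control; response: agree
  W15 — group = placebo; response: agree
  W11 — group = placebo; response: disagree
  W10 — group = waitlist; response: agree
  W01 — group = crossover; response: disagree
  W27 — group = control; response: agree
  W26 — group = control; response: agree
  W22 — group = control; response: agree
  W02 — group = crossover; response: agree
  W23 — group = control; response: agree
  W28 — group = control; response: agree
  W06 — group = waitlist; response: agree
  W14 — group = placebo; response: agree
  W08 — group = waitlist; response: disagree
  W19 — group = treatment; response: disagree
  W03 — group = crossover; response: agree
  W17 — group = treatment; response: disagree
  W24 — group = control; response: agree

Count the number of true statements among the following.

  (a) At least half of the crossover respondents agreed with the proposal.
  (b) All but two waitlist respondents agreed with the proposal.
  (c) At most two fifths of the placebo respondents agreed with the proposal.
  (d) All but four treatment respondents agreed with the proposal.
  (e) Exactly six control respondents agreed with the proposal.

2

(a) crossover: |A| = 5, |A ∩ B| = 2; needs |A ∩ B| ≥ |A ∖ B| — false.
(b) waitlist: |A| = 6, |A ∩ B| = 5; needs |A ∖ B| = 2 — false.
(c) placebo: |A| = 6, |A ∩ B| = 2; needs |A ∩ B| / |A| ≤ 2/5 — true.
(d) treatment: |A| = 5, |A ∩ B| = 1; needs |A ∖ B| = 4 — true.
(e) control: |A| = 7, |A ∩ B| = 7; needs |A ∩ B| = 6 — false.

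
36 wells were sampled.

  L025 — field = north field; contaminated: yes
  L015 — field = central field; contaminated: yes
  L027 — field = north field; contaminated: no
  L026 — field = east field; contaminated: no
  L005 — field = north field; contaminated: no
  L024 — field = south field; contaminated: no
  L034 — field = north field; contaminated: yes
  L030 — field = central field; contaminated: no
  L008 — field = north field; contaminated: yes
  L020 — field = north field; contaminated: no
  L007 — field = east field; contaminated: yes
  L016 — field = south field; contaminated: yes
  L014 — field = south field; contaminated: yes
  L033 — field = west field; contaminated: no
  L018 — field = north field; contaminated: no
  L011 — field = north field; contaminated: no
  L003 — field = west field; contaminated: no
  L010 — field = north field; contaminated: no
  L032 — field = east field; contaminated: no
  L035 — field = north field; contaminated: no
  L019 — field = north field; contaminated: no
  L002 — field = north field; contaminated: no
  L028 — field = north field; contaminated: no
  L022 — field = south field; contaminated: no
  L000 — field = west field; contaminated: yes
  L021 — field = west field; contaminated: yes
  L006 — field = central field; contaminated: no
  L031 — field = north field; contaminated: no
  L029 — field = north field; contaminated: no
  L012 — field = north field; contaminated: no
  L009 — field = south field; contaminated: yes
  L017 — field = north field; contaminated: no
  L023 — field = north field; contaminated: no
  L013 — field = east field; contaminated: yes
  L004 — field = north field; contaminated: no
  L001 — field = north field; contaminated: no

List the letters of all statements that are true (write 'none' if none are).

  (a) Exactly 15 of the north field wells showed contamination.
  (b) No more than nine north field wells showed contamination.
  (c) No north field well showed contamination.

|A| = 20, |A ∩ B| = 3, |A ∖ B| = 17.
(a) |A ∩ B| = 15: fails.
(b) |A ∩ B| ≤ 9: holds.
(c) A ∩ B = ∅ (|A ∩ B| = 0): fails.

(b)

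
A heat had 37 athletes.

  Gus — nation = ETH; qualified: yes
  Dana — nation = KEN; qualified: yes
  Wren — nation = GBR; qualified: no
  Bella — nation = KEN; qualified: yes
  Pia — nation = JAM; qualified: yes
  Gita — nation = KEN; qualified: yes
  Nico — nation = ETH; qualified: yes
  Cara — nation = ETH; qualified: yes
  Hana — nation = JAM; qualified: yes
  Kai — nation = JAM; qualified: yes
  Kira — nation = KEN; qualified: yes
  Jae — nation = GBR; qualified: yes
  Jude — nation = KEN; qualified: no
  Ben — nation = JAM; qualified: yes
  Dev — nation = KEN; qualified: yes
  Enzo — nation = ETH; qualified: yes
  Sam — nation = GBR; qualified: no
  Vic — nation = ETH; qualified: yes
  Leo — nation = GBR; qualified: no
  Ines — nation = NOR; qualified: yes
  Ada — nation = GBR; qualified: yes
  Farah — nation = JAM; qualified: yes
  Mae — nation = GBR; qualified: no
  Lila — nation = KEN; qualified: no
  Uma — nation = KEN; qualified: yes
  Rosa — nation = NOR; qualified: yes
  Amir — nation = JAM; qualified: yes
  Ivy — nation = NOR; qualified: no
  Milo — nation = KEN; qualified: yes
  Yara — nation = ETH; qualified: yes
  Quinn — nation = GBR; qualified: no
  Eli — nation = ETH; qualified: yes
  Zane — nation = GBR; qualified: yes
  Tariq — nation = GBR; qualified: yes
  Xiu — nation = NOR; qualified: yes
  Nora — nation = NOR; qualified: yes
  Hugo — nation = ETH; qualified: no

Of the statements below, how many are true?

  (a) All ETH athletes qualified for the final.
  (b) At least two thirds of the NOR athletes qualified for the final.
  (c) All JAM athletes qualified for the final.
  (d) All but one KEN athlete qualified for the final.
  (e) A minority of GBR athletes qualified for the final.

3

(a) ETH: |A| = 8, |A ∩ B| = 7; needs A ⊆ B, i.e. every element of A is in B (|A ∖ B| = 0) — false.
(b) NOR: |A| = 5, |A ∩ B| = 4; needs |A ∩ B| / |A| ≥ 2/3 — true.
(c) JAM: |A| = 6, |A ∩ B| = 6; needs A ⊆ B, i.e. every element of A is in B (|A ∖ B| = 0) — true.
(d) KEN: |A| = 9, |A ∩ B| = 7; needs |A ∖ B| = 1 — false.
(e) GBR: |A| = 9, |A ∩ B| = 4; needs |A ∩ B| < |A ∖ B| — true.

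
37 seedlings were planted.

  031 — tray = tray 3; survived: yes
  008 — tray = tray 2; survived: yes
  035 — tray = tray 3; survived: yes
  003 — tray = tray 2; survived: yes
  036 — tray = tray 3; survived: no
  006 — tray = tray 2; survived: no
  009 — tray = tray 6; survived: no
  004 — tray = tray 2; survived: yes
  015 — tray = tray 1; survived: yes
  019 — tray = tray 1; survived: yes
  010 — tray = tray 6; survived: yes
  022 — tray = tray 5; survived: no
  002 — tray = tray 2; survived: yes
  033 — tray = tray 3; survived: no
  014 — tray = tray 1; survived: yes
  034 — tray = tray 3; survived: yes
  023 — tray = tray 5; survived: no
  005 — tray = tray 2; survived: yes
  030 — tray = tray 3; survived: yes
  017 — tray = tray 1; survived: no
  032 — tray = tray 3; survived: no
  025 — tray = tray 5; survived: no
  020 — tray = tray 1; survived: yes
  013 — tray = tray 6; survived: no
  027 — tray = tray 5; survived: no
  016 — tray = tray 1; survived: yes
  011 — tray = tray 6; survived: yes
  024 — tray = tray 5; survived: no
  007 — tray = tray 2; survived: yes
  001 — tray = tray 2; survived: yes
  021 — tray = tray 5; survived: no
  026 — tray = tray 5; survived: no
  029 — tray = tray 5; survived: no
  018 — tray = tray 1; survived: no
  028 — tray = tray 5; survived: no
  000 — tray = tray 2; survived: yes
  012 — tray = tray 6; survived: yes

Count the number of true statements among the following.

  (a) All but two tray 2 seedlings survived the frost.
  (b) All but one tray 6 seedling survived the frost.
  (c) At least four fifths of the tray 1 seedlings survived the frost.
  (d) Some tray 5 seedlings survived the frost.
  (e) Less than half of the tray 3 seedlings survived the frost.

(a) tray 2: |A| = 9, |A ∩ B| = 8; needs |A ∖ B| = 2 — false.
(b) tray 6: |A| = 5, |A ∩ B| = 3; needs |A ∖ B| = 1 — false.
(c) tray 1: |A| = 7, |A ∩ B| = 5; needs |A ∩ B| / |A| ≥ 4/5 — false.
(d) tray 5: |A| = 9, |A ∩ B| = 0; needs A ∩ B ≠ ∅ (|A ∩ B| ≥ 1) — false.
(e) tray 3: |A| = 7, |A ∩ B| = 4; needs |A ∩ B| < |A ∖ B| — false.

0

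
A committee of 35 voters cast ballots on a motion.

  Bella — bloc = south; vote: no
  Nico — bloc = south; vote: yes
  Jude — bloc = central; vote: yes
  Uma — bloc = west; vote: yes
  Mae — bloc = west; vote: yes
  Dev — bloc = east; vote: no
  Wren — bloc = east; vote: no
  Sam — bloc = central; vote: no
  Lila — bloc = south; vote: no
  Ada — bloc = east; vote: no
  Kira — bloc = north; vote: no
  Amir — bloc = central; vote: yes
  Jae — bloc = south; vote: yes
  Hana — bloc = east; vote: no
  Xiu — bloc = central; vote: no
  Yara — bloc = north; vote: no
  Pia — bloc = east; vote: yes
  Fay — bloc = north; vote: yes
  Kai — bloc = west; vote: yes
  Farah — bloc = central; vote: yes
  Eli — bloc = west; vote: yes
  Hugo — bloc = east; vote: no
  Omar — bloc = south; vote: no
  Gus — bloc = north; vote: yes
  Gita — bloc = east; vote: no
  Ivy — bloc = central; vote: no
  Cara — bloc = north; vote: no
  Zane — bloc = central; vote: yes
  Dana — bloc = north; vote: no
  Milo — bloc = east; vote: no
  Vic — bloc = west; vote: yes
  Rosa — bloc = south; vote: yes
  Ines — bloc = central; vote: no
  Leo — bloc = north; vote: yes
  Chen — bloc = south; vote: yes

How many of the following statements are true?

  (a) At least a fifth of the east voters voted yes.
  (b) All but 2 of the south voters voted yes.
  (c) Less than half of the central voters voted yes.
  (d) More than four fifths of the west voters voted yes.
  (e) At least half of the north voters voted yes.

(a) east: |A| = 8, |A ∩ B| = 1; needs |A ∩ B| / |A| ≥ 1/5 — false.
(b) south: |A| = 7, |A ∩ B| = 4; needs |A ∖ B| = 2 — false.
(c) central: |A| = 8, |A ∩ B| = 4; needs |A ∩ B| < |A ∖ B| — false.
(d) west: |A| = 5, |A ∩ B| = 5; needs |A ∩ B| / |A| > 4/5 — true.
(e) north: |A| = 7, |A ∩ B| = 3; needs |A ∩ B| ≥ |A ∖ B| — false.

1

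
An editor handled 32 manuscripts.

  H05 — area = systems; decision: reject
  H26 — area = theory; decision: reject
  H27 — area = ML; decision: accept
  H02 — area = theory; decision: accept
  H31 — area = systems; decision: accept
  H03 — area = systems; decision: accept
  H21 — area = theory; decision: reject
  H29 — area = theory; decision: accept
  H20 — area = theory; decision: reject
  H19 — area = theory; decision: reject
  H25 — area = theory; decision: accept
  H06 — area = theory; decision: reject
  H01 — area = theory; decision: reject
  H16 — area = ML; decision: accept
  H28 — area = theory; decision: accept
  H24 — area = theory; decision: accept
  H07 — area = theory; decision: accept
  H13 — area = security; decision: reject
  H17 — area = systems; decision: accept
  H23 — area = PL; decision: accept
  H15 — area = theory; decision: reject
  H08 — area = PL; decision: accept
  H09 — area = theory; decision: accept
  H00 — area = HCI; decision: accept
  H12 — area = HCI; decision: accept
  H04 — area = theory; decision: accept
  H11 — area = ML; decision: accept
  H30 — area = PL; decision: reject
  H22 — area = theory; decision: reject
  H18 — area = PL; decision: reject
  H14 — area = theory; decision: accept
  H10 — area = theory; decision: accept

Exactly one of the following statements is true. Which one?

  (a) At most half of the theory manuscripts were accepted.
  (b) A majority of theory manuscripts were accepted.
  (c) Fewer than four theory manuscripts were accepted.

(b)

|A| = 18, |A ∩ B| = 10, |A ∖ B| = 8.
(a) requires |A ∩ B| ≤ |A ∖ B|: false.
(b) requires |A ∩ B| > |A ∖ B|: true.
(c) requires |A ∩ B| < 4: false.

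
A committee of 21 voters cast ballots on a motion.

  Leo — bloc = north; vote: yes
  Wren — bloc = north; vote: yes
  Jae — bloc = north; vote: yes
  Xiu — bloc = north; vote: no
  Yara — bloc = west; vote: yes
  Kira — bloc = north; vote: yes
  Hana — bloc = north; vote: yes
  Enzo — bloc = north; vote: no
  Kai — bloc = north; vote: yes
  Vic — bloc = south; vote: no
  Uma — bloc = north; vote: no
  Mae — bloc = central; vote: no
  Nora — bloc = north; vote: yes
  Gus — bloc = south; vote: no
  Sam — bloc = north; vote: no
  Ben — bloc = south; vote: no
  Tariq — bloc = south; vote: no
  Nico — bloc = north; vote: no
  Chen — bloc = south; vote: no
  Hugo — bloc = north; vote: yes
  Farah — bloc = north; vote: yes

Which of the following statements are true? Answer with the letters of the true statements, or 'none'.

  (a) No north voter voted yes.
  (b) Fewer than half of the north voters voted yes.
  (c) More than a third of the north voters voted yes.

|A| = 14, |A ∩ B| = 9, |A ∖ B| = 5.
(a) A ∩ B = ∅ (|A ∩ B| = 0): fails.
(b) |A ∩ B| < |A ∖ B|: fails.
(c) |A ∩ B| / |A| > 1/3: holds.

(c)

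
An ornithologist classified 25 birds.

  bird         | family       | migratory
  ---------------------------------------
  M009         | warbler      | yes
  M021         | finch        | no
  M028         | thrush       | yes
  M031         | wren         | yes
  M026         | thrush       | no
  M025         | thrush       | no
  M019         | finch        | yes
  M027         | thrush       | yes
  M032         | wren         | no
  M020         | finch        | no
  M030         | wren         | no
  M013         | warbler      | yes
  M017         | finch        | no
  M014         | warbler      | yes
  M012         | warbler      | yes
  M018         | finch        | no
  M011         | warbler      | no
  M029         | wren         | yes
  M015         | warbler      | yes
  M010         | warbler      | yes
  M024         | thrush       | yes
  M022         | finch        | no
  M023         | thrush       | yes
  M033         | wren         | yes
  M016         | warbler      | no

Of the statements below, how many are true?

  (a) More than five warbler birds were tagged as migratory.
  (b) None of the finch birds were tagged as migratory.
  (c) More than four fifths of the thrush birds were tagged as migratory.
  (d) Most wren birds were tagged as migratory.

2

(a) warbler: |A| = 8, |A ∩ B| = 6; needs |A ∩ B| > 5 — true.
(b) finch: |A| = 6, |A ∩ B| = 1; needs A ∩ B = ∅ (|A ∩ B| = 0) — false.
(c) thrush: |A| = 6, |A ∩ B| = 4; needs |A ∩ B| / |A| > 4/5 — false.
(d) wren: |A| = 5, |A ∩ B| = 3; needs |A ∩ B| > |A ∖ B| — true.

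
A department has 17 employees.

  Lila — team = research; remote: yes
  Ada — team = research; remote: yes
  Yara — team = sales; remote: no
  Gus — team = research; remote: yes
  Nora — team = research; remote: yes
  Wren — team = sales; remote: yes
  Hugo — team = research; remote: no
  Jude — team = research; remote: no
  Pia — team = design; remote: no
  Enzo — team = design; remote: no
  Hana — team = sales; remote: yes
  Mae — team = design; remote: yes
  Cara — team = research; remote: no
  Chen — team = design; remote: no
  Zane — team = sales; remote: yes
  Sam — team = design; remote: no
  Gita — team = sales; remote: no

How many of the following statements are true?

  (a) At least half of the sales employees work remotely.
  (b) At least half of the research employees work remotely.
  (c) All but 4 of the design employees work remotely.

3

(a) sales: |A| = 5, |A ∩ B| = 3; needs |A ∩ B| ≥ |A ∖ B| — true.
(b) research: |A| = 7, |A ∩ B| = 4; needs |A ∩ B| ≥ |A ∖ B| — true.
(c) design: |A| = 5, |A ∩ B| = 1; needs |A ∖ B| = 4 — true.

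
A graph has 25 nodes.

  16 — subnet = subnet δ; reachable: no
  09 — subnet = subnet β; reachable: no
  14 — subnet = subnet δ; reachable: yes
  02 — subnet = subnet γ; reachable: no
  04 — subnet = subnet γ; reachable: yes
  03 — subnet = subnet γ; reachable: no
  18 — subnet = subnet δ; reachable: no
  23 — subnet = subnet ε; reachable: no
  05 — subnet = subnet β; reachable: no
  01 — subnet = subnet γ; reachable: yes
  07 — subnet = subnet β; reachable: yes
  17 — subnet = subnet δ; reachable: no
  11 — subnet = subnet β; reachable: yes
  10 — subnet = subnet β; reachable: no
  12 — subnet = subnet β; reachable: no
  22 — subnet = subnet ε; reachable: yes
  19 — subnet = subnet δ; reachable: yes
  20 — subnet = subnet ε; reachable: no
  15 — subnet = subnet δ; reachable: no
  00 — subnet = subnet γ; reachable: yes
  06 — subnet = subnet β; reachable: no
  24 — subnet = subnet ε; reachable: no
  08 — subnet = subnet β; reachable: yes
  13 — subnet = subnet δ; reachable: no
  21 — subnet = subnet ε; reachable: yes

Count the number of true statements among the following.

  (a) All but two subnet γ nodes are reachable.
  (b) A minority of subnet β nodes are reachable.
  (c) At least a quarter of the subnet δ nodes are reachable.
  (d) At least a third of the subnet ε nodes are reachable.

4

(a) subnet γ: |A| = 5, |A ∩ B| = 3; needs |A ∖ B| = 2 — true.
(b) subnet β: |A| = 8, |A ∩ B| = 3; needs |A ∩ B| < |A ∖ B| — true.
(c) subnet δ: |A| = 7, |A ∩ B| = 2; needs |A ∩ B| / |A| ≥ 1/4 — true.
(d) subnet ε: |A| = 5, |A ∩ B| = 2; needs |A ∩ B| / |A| ≥ 1/3 — true.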